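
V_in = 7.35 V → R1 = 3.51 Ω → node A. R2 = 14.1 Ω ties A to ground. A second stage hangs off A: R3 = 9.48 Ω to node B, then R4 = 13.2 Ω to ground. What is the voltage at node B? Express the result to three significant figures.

V_B ≈ 3.05 V

Looking into the second stage from A: R3 + R4 = 22.68 Ω appears in parallel with R2.
Effective lower resistance at A: R2 ‖ 22.68 = 8.695 Ω.
V_A = 7.35 × 8.695/(3.51 + 8.695) = 5.236 V.
V_B = V_A × 0.5820 = 3.048 V.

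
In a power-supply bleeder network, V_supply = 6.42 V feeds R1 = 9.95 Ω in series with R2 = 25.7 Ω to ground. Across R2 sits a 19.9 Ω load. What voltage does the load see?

The load sits in parallel with R2, giving an effective lower resistance R2' = R2·R_L/(R2+R_L) = 11.22 Ω.
Voltage divider with the loaded lower leg: V_out = 6.42 × 11.22/(9.95 + 11.22) = 6.42 × 0.5299 = 3.402 V.
(Unloaded it would be 4.63 V; the load pulls it down.)

V_out ≈ 3.40 V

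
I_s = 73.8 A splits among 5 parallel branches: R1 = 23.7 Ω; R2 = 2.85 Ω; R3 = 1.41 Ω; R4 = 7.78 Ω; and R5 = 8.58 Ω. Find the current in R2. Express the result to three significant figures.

Conductances: ΣG = 1/23.7 + 1/2.85 + 1/1.41 + 1/7.78 + 1/8.58 = 1.347 (1/Ω).
R2 takes the fraction G_k/ΣG = 0.3509/1.347 = 0.2604, so I = 73.8 × 0.2604 = 19.22 A.

I ≈ 19.2 A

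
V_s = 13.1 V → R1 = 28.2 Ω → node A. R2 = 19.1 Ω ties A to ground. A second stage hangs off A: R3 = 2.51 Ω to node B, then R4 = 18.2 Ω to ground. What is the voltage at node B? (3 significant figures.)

V_B ≈ 3.00 V

The second stage (R3 + R4 = 20.71 Ω) loads node A in parallel with R2.
Effective lower resistance at A: R2 ‖ 20.71 = 9.936 Ω.
So V_A = 13.1 × 0.2605 = 3.413 V.
Stage 2 is unloaded, so V_B = V_A · R4/(R3+R4) = 3.413 × 18.2/20.71 = 2.999 V.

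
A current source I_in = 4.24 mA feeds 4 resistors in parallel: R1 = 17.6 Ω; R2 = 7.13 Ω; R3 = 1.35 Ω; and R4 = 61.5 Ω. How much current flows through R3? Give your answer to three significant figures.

I ≈ 3.29 mA

Conductances: ΣG = 1/17.6 + 1/7.13 + 1/1.35 + 1/61.5 = 0.9541 (1/Ω).
R3 takes the fraction G_k/ΣG = 0.7407/0.9541 = 0.7764, so I = 4.24 × 0.7764 = 3.292 mA.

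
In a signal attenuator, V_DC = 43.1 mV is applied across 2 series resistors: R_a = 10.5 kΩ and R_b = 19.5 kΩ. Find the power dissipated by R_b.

ΣR = 30.00 kΩ → I = 43.1/30.00 = 1.437 µA.
V(R_b) = I·R = 28.02 mV; P = V·I = 28.02 × 1.437 = 40.25 nW.

P ≈ 40.2 nW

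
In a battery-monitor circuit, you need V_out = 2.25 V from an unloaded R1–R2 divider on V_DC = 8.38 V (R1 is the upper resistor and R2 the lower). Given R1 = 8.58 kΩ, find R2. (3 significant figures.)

R2 ≈ 3.15 kΩ

V_out/V_DC = R2/(R1+R2) = 0.2685.
R2 = R1 · 0.2685/(1 − 0.2685) = 3.149 kΩ.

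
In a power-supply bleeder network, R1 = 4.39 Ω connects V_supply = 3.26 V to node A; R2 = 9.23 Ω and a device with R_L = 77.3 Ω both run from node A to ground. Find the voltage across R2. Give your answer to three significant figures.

V_out ≈ 2.13 V

R2 ‖ R_L = (9.23 × 77.3)/(9.23 + 77.3) = 8.245 Ω.
Then V_out = V_supply · R2'/(R1 + R2') = 3.26 × 8.245/12.64 = 2.127 V.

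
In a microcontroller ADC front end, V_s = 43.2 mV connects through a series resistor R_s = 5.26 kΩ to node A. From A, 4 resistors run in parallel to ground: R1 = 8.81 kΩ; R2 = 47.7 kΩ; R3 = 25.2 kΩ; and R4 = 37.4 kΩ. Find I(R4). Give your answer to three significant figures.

I ≈ 0.562 µA

Combine the parallel branches: R_p = (1/8.81 + 1/47.7 + 1/25.2 + 1/37.4)⁻¹ = 4.978 kΩ.
V_A = 43.2 × 4.978/10.24 = 21.00 mV.
Branch current I = V_A/R4 = 21.00/37.4 = 0.5616 µA.
(Equivalently: I_total = 4.220 µA, then current-divider fraction G_k/ΣG = 0.1331.)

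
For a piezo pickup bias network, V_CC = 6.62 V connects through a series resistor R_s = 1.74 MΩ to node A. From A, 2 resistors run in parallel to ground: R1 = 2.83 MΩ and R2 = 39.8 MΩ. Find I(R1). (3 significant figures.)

I ≈ 1.41 µA

Equivalent of the parallel group: R_p = 2.642 MΩ.
V_A by voltage divider: V_A = 6.62 × 2.642/(1.74 + 2.642) = 3.991 V.
I(R1) = V_A / R1 = 3.991/2.83 = 1.410 µA.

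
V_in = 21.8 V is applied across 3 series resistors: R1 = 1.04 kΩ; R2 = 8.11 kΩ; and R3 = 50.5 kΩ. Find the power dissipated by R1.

ΣR = 59.65 kΩ → I = 21.8/59.65 = 0.3655 mA.
P(R1) = I²·R1 = (0.3655)² × 1.04 = 0.1389 mW.

P ≈ 0.139 mW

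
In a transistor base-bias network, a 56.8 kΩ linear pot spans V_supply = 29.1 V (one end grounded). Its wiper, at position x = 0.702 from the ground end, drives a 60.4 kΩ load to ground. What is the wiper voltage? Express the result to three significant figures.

The pot divides into 16.93 kΩ above the wiper and 39.87 kΩ below.
Lower segment in parallel with the load: 39.87 ‖ 60.4 = 24.02 kΩ.
V_out = 29.1 × 24.02/(16.93 + 24.02) = 17.07 V.

V_out ≈ 17.1 V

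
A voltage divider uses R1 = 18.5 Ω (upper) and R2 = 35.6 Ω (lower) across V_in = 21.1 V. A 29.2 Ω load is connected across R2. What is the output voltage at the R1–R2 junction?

R2 ‖ R_L = (35.6 × 29.2)/(35.6 + 29.2) = 16.04 Ω.
Now apply the divider: V_out = 21.1 × 0.4644 = 9.799 V.

V_out ≈ 9.80 V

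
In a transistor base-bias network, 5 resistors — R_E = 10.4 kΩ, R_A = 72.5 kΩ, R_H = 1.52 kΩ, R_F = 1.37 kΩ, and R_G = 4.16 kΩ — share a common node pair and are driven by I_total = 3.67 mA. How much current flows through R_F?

I ≈ 1.54 mA

ΣG = 1/10.4 + 1/72.5 + 1/1.52 + 1/1.37 + 1/4.16 = 1.738.
R_F takes the fraction G_k/ΣG = 0.7299/1.738 = 0.4199, so I = 3.67 × 0.4199 = 1.541 mA.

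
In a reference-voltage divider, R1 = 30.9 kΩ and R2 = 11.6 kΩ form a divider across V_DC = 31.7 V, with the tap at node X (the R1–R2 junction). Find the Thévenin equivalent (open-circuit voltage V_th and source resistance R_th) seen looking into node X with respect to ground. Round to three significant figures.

V_th ≈ 8.65 V, R_th ≈ 8.43 kΩ

Open-circuit (no load on X): V_th = V_DC · R2/(R1 + R2) = 31.7 × 11.6/(30.90 + 11.6) = 8.652 V.
Zeroing V_DC shorts the top of R1 to ground, so R_th = R1 ‖ R2 = 8.434 kΩ.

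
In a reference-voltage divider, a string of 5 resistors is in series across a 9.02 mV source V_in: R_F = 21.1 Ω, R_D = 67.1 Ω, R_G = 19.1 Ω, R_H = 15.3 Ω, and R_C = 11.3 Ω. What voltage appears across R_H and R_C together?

V ≈ 1.79 mV

Total series resistance ΣR = 21.1 + 67.1 + 19.1 + 15.3 + 11.3 = 133.9 Ω.
R_{R_H..R_C} = 15.3 + 11.3 = 26.60 Ω.
By the voltage-divider rule, V = 9.02 × 26.60/133.9 = 1.792 mV.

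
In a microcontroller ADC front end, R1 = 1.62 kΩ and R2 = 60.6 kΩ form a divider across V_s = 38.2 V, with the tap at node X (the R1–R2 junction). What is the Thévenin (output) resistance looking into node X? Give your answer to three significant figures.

Zeroing V_s shorts the top of R1 to ground, so R_th = R1 ‖ R2 = 1.578 kΩ.

R_th ≈ 1.58 kΩ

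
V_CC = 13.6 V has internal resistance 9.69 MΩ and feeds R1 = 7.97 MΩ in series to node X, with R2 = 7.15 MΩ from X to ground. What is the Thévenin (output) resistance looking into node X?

R_th ≈ 5.09 MΩ

R1' = 9.69 + 7.97 = 17.66 MΩ (source resistance + R1).
Looking into X with the source shorted: R_th = R1'·R2/(R1'+R2) = 17.66 × 7.15/24.81 = 5.089 MΩ.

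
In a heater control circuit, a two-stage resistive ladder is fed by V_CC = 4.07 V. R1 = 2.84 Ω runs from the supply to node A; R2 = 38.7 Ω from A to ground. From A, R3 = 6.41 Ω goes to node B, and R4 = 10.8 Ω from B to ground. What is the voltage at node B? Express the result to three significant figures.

Node A sees R2 in parallel with the series input of stage 2, R3 + R4 = 17.21 Ω.
R2 ‖ (R3+R4) = 11.91 Ω.
So V_A = 4.07 × 0.8075 = 3.286 V.
Then the unloaded second divider: V_B = V_A × R4/(R3+R4) = 3.286 × 0.6275 = 2.062 V.

V_B ≈ 2.06 V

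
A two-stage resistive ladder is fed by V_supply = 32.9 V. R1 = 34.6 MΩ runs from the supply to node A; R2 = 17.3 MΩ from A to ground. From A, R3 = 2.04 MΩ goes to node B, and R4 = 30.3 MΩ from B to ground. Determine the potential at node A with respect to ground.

Looking into the second stage from A: R3 + R4 = 32.34 MΩ appears in parallel with R2.
R2 ‖ (R3+R4) = 11.27 MΩ.
V_A = 32.9 × 11.27/(34.6 + 11.27) = 8.084 V.

V_A ≈ 8.08 V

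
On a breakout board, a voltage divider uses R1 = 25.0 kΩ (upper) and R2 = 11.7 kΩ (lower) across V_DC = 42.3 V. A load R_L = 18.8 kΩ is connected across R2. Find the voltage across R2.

R2 ‖ R_L = (11.7 × 18.8)/(11.7 + 18.8) = 7.212 kΩ.
Now apply the divider: V_out = 42.3 × 0.2239 = 9.470 V.

V_out ≈ 9.47 V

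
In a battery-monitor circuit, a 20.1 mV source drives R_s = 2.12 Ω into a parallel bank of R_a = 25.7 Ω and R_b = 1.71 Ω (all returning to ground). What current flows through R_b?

I ≈ 5.06 mA

Equivalent of the parallel group: R_p = 1.603 Ω.
V_A = 20.1 × 1.603/3.723 = 8.655 mV.
I(R_b) = V_A / R_b = 8.655/1.71 = 5.062 mA.
(Equivalently: I_total = 5.398 mA, then current-divider fraction G_k/ΣG = 0.9376.)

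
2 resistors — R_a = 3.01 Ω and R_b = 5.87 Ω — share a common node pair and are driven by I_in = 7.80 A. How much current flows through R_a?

I ≈ 5.16 A

With just two branches, the current splits inversely with resistance.
So I = 7.80 × 5.87/8.880 = 5.156 A.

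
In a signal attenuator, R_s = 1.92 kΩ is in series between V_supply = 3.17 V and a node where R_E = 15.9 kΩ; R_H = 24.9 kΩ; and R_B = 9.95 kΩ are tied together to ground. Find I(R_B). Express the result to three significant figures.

Combine the parallel branches: R_p = (1/15.9 + 1/24.9 + 1/9.95)⁻¹ = 4.913 kΩ.
V_A by voltage divider: V_A = 3.17 × 4.913/(1.92 + 4.913) = 2.279 V.
Branch current I = V_A/R_B = 2.279/9.95 = 0.2291 mA.

I ≈ 0.229 mA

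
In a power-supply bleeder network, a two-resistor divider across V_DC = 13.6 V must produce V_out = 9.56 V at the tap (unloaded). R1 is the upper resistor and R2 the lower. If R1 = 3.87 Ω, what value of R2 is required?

Required fraction k = V_out/V_DC = 0.7029.
Rearranging, R2 = R1·k/(1−k) = 3.87 × 2.366 = 9.158 Ω.

R2 ≈ 9.16 Ω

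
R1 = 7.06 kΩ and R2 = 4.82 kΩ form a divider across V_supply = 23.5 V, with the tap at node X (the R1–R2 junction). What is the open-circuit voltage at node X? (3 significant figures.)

V_th is the unloaded tap voltage: V_supply · R2/(R1+R2) = 23.5 × 0.4057 = 9.535 V.

V_th ≈ 9.53 V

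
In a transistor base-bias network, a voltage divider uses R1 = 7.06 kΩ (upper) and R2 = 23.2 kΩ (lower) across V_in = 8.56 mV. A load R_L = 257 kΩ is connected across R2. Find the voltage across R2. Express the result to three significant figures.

The load sits in parallel with R2, giving an effective lower resistance R2' = R2·R_L/(R2+R_L) = 21.28 kΩ.
Voltage divider with the loaded lower leg: V_out = 8.56 × 21.28/(7.06 + 21.28) = 8.56 × 0.7509 = 6.427 mV.

V_out ≈ 6.43 mV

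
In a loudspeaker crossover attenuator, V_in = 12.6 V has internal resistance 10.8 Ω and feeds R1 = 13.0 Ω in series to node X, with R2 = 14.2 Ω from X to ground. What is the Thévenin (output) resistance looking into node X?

R_th ≈ 8.89 Ω

R1' = 10.8 + 13.0 = 23.80 Ω (source resistance + R1).
With V_in suppressed (replaced by a short), R_th = R1' ‖ R2 = (23.80 × 14.2)/(23.80 + 14.2) = 8.894 Ω.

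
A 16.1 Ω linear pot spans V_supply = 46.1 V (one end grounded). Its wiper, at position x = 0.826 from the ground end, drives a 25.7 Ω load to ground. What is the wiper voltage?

Lower segment x·R_p = 13.30 Ω; upper segment (1−x)·R_p = 2.801 Ω.
Lower segment in parallel with the load: 13.30 ‖ 25.7 = 8.764 Ω.
Loaded-divider output: V_out = 46.1 × 0.7578 = 34.93 V.

V_out ≈ 34.9 V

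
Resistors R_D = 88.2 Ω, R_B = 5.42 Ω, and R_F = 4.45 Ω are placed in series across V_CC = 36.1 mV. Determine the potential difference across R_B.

V ≈ 2.00 mV

Series total: ΣR = 88.2 + 5.42 + 4.45 = 98.07 Ω.
V = V_CC · R/ΣR = 36.1 × 0.05527 = 1.995 mV.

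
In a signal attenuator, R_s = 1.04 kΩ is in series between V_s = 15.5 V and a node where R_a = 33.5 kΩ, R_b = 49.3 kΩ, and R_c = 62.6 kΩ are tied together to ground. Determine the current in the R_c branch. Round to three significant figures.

Equivalent of the parallel group: R_p = 15.13 kΩ.
Node voltage V_A = V_s · R_p/(R_s + R_p) = 15.5 × 0.9357 = 14.50 V.
Branch current I = V_A/R_c = 14.50/62.6 = 0.2317 mA.

I ≈ 0.232 mA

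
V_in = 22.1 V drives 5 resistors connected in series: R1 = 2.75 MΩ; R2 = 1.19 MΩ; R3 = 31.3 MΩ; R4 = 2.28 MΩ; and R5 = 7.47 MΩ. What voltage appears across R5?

Series total: ΣR = 2.75 + 1.19 + 31.3 + 2.28 + 7.47 = 44.99 MΩ.
By the voltage-divider rule, V = 22.1 × 7.470/44.99 = 3.669 V.

V ≈ 3.67 V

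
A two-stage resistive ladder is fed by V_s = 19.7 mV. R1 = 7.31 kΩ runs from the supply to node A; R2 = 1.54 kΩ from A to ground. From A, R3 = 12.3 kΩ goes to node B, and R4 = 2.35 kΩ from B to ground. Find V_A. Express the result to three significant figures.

V_A ≈ 3.15 mV

Node A sees R2 in parallel with the series input of stage 2, R3 + R4 = 14.65 kΩ.
Effective lower resistance at A: R2 ‖ 14.65 = 1.394 kΩ.
V_A = 19.7 × 1.394/(7.31 + 1.394) = 3.154 mV.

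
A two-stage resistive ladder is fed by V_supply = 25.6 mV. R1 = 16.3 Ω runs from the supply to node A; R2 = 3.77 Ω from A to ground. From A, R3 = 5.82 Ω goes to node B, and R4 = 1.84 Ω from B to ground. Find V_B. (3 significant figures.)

V_B ≈ 0.825 mV

The second stage (R3 + R4 = 7.660 Ω) loads node A in parallel with R2.
Effective lower resistance at A: R2 ‖ 7.660 = 2.527 Ω.
V_A = 25.6 × 2.527/(16.3 + 2.527) = 3.436 mV.
Stage 2 is unloaded, so V_B = V_A · R4/(R3+R4) = 3.436 × 1.84/7.660 = 0.8252 mV.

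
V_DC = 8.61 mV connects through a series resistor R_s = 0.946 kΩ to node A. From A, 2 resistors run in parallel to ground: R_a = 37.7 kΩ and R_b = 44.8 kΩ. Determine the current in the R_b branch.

Combine the parallel branches: R_p = (1/37.7 + 1/44.8)⁻¹ = 20.47 kΩ.
V_A by voltage divider: V_A = 8.61 × 20.47/(0.946 + 20.47) = 8.230 mV.
Branch current I = V_A/R_b = 8.230/44.8 = 0.1837 µA.

I ≈ 0.184 µA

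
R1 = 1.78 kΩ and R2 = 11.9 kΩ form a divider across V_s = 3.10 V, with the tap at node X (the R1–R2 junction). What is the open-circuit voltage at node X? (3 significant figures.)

V_th ≈ 2.70 V

V_th is the unloaded tap voltage: V_s · R2/(R1+R2) = 3.10 × 0.8699 = 2.697 V.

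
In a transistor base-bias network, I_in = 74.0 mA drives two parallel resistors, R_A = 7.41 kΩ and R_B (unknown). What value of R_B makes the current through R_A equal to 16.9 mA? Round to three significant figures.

R_B ≈ 2.19 kΩ

The fraction through R_A equals R_B/(R_A+R_B).
With f = 0.2284, R_B = R_A · f/(1−f) = 7.41 × 0.2960 = 2.193 kΩ.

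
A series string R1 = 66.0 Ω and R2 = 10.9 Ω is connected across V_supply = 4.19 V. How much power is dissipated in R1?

The common current is I = 4.19/76.90 = 0.05449 A.
P = I²R = 0.002969 × 66.0 = 0.1959 W.

P ≈ 0.196 W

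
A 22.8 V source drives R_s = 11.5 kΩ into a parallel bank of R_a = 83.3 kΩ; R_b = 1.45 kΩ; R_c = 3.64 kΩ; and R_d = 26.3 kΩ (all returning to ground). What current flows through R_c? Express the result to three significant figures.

Parallel bank: R_p = 1/(1/83.3 + 1/1.45 + 1/3.64 + 1/26.3) = 0.9858 kΩ.
V_A by voltage divider: V_A = 22.8 × 0.9858/(11.5 + 0.9858) = 1.800 V.
I(R_c) = V_A / R_c = 1.800/3.64 = 0.4945 mA.
(Check via current divider: I_total = 1.826 mA; share G_k/ΣG = 0.2708 → same result.)

I ≈ 0.495 mA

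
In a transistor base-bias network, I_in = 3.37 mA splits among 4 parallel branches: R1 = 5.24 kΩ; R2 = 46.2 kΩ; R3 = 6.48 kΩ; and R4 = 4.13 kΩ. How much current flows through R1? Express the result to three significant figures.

I ≈ 1.06 mA

ΣG = 1/5.24 + 1/46.2 + 1/6.48 + 1/4.13 = 0.6089.
Current divider: I(R1) = I_in · G_k/ΣG = 3.37 × (0.1908/0.6089) = 3.37 × 0.3134 = 1.056 mA.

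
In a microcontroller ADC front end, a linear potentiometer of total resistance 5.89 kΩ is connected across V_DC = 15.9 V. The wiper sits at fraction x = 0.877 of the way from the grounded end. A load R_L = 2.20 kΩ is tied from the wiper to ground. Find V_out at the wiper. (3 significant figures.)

V_out ≈ 10.8 V

Lower segment x·R_p = 5.166 kΩ; upper segment (1−x)·R_p = 0.7245 kΩ.
R_L loads the lower segment: effective lower R = 1.543 kΩ.
V_out = 15.9 × 1.543/(0.7245 + 1.543) = 10.82 V.
(Unloaded: V_out = x·V_DC = 13.9 V.)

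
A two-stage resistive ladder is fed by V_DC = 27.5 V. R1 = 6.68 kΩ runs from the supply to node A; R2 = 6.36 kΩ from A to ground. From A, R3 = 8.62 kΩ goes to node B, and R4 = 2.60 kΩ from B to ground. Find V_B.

The second stage (R3 + R4 = 11.22 kΩ) loads node A in parallel with R2.
R2 ‖ (R3+R4) = 4.059 kΩ.
First divider: V_A = V_DC · 4.059/(6.68 + 4.059) = 10.39 V.
Stage 2 is unloaded, so V_B = V_A · R4/(R3+R4) = 10.39 × 2.60/11.22 = 2.409 V.

V_B ≈ 2.41 V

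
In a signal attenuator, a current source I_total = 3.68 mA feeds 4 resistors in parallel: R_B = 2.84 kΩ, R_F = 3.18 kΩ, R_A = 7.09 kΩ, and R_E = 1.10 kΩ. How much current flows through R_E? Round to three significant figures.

ΣG = 1/2.84 + 1/3.18 + 1/7.09 + 1/1.10 = 1.717.
R_E takes the fraction G_k/ΣG = 0.9091/1.717 = 0.5296, so I = 3.68 × 0.5296 = 1.949 mA.

I ≈ 1.95 mA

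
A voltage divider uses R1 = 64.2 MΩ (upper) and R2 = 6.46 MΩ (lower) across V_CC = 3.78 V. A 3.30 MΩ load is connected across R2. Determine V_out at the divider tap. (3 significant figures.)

The load sits in parallel with R2, giving an effective lower resistance R2' = R2·R_L/(R2+R_L) = 2.184 MΩ.
Now apply the divider: V_out = 3.78 × 0.03290 = 0.1244 V.
(Unloaded it would be 0.346 V; the load pulls it down.)

V_out ≈ 0.124 V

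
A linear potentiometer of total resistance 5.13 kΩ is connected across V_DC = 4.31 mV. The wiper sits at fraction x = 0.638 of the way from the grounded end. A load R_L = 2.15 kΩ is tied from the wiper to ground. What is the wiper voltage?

V_out ≈ 1.77 mV

Lower segment x·R_p = 3.273 kΩ; upper segment (1−x)·R_p = 1.857 kΩ.
Lower segment in parallel with the load: 3.273 ‖ 2.15 = 1.298 kΩ.
Then V_out = V_DC · 1.298/(1.857 + 1.298) = 1.773 mV.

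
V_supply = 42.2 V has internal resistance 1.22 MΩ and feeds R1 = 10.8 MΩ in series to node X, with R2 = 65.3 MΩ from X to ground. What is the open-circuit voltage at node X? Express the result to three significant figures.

R1' = 1.22 + 10.8 = 12.02 MΩ (source resistance + R1).
With X open, the divider is unloaded: V_th = 42.2 × 65.3/77.32 = 35.64 V.

V_th ≈ 35.6 V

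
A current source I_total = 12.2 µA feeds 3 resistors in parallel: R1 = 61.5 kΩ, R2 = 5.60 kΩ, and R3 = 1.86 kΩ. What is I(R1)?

ΣG = 1/61.5 + 1/5.60 + 1/1.86 = 0.7325.
Current divider: I(R1) = I_total · G_k/ΣG = 12.2 × (0.01626/0.7325) = 12.2 × 0.02220 = 0.2708 µA.

I ≈ 0.271 µA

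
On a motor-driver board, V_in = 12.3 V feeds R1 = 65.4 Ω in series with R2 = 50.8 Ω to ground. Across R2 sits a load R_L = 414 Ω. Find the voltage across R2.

R2 ‖ R_L = (50.8 × 414)/(50.8 + 414) = 45.25 Ω.
Voltage divider with the loaded lower leg: V_out = 12.3 × 45.25/(65.4 + 45.25) = 12.3 × 0.4089 = 5.030 V.

V_out ≈ 5.03 V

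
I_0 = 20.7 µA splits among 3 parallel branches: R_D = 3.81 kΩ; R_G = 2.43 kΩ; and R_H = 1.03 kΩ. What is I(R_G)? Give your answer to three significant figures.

I ≈ 5.18 µA

Total conductance ΣG = 1/3.81 + 1/2.43 + 1/1.03 = 1.645 (units of 1/kΩ).
By the current-divider rule, I = I_0 · G_k/ΣG = 20.7 × 0.2502 = 5.179 µA.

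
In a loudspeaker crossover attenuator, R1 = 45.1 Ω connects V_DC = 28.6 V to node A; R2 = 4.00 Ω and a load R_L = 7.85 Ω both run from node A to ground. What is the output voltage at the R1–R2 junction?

V_out ≈ 1.59 V

The load sits in parallel with R2, giving an effective lower resistance R2' = R2·R_L/(R2+R_L) = 2.650 Ω.
Voltage divider with the loaded lower leg: V_out = 28.6 × 2.650/(45.1 + 2.650) = 28.6 × 0.05549 = 1.587 V.
(Unloaded it would be 2.33 V; the load pulls it down.)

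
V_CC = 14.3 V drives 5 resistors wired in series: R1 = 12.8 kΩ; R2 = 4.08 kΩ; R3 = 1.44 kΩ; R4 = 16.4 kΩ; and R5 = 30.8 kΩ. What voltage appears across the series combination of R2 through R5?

Total series resistance ΣR = 12.8 + 4.08 + 1.44 + 16.4 + 30.8 = 65.52 kΩ.
R_{R2..R5} = 4.08 + 1.44 + 16.4 + 30.8 = 52.72 kΩ.
V = V_CC · R/ΣR = 14.3 × 0.8046 = 11.51 V.

V ≈ 11.5 V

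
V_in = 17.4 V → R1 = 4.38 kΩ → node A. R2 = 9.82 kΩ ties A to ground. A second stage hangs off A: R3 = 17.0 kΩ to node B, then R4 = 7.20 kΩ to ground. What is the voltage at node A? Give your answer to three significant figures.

Node A sees R2 in parallel with the series input of stage 2, R3 + R4 = 24.20 kΩ.
R2 ‖ (R3+R4) = 6.985 kΩ.
V_A = 17.4 × 6.985/(4.38 + 6.985) = 10.69 V.

V_A ≈ 10.7 V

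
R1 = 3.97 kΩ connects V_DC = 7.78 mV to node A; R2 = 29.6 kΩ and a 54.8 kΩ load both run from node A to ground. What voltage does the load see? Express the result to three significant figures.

The load sits in parallel with R2, giving an effective lower resistance R2' = R2·R_L/(R2+R_L) = 19.22 kΩ.
Now apply the divider: V_out = 7.78 × 0.8288 = 6.448 mV.

V_out ≈ 6.45 mV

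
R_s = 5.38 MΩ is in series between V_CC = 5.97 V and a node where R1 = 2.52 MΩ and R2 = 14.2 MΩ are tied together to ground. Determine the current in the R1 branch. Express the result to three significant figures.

Equivalent of the parallel group: R_p = 2.140 MΩ.
Node voltage V_A = V_CC · R_p/(R_s + R_p) = 5.97 × 0.2846 = 1.699 V.
I(R1) = V_A / R1 = 1.699/2.52 = 0.6742 µA.
(Equivalently: I_total = 0.7939 µA, then current-divider fraction G_k/ΣG = 0.8493.)

I ≈ 0.674 µA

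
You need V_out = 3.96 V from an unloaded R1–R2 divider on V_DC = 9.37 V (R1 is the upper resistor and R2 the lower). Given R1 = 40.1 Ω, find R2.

R2 ≈ 29.4 Ω

V_out/V_DC = R2/(R1+R2) = 0.4226.
R2 = R1 · 0.4226/(1 − 0.4226) = 29.35 Ω.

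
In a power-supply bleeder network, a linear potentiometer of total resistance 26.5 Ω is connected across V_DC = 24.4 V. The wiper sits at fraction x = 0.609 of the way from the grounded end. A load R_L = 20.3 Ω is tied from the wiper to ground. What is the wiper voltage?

V_out ≈ 11.3 V

The pot divides into 10.36 Ω above the wiper and 16.14 Ω below.
R_L loads the lower segment: effective lower R = 8.991 Ω.
V_out = 24.4 × 8.991/(10.36 + 8.991) = 11.34 V.
(Unloaded: V_out = x·V_DC = 14.9 V.)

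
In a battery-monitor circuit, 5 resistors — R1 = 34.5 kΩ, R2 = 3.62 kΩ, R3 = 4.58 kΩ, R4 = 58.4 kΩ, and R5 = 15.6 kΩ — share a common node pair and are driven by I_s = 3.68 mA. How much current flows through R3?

Conductances: ΣG = 1/34.5 + 1/3.62 + 1/4.58 + 1/58.4 + 1/15.6 = 0.6048 (1/kΩ).
Current divider: I(R3) = I_s · G_k/ΣG = 3.68 × (0.2183/0.6048) = 3.68 × 0.3610 = 1.329 mA.

I ≈ 1.33 mA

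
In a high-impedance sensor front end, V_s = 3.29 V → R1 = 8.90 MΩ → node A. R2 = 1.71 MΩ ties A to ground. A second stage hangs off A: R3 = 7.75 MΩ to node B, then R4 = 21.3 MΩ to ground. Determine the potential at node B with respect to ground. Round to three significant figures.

V_B ≈ 0.370 V

Node A sees R2 in parallel with the series input of stage 2, R3 + R4 = 29.05 MΩ.
R2 ‖ (R3+R4) = 1.615 MΩ.
First divider: V_A = V_s · 1.615/(8.90 + 1.615) = 0.5053 V.
V_B = V_A × 0.7332 = 0.3705 V.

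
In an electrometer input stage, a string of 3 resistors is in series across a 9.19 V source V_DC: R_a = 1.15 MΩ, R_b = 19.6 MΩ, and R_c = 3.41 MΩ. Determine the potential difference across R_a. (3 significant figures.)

V ≈ 0.437 V

Total series resistance ΣR = 1.15 + 19.6 + 3.41 = 24.16 MΩ.
V = V_DC · R/ΣR = 9.19 × 0.04760 = 0.4374 V.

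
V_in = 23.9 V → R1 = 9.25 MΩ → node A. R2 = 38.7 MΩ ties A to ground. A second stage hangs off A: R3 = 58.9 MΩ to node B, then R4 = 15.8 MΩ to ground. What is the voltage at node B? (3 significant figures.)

Node A sees R2 in parallel with the series input of stage 2, R3 + R4 = 74.70 MΩ.
Effective lower resistance at A: R2 ‖ 74.70 = 25.49 MΩ.
V_A = 23.9 × 25.49/(9.25 + 25.49) = 17.54 V.
Then the unloaded second divider: V_B = V_A × R4/(R3+R4) = 17.54 × 0.2115 = 3.709 V.

V_B ≈ 3.71 V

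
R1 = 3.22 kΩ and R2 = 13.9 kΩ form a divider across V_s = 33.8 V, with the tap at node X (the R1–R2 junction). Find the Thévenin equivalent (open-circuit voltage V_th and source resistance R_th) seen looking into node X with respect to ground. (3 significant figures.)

Open-circuit (no load on X): V_th = V_s · R2/(R1 + R2) = 33.8 × 13.9/(3.220 + 13.9) = 27.44 V.
Zeroing V_s shorts the top of R1 to ground, so R_th = R1 ‖ R2 = 2.614 kΩ.

V_th ≈ 27.4 V, R_th ≈ 2.61 kΩ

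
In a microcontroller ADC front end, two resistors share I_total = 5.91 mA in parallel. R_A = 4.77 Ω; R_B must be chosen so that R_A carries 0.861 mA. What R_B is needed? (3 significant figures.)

The fraction through R_A equals R_B/(R_A+R_B).
0.861/5.91 = R_B/(R_A + R_B) → R_B = R_A · (0.1457)/(1 − 0.1457) = 4.77 × 0.1705 = 0.8134 Ω.

R_B ≈ 0.813 Ω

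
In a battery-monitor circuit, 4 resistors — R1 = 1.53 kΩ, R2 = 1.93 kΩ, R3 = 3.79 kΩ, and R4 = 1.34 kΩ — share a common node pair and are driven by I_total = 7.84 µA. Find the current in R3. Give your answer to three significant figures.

ΣG = 1/1.53 + 1/1.93 + 1/3.79 + 1/1.34 = 2.182.
Current divider: I(R3) = I_total · G_k/ΣG = 7.84 × (0.2639/2.182) = 7.84 × 0.1209 = 0.9481 µA.

I ≈ 0.948 µA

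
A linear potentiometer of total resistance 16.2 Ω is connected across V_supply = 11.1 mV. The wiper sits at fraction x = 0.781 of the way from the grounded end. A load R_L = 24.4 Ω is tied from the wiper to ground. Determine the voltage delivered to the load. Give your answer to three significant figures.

V_out ≈ 7.79 mV

The pot divides into 3.548 Ω above the wiper and 12.65 Ω below.
(x·R_p) ‖ R_L = 8.332 Ω.
Loaded-divider output: V_out = 11.1 × 0.7014 = 7.785 mV.
(Unloaded: V_out = x·V_supply = 8.67 mV.)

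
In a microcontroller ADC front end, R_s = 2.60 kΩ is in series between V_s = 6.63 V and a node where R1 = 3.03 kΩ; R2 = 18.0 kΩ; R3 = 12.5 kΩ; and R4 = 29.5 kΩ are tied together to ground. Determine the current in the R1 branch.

I ≈ 0.952 mA

Combine the parallel branches: R_p = (1/3.03 + 1/18.0 + 1/12.5 + 1/29.5)⁻¹ = 2.002 kΩ.
Node voltage V_A = V_s · R_p/(R_s + R_p) = 6.63 × 0.4350 = 2.884 V.
Branch current I = V_A/R1 = 2.884/3.03 = 0.9519 mA.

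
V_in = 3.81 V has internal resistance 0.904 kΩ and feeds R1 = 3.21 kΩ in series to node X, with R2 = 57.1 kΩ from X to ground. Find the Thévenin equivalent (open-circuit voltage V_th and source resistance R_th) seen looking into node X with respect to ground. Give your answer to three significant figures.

V_th ≈ 3.55 V, R_th ≈ 3.84 kΩ

R1' = 0.904 + 3.21 = 4.114 kΩ (source resistance + R1).
With X open, the divider is unloaded: V_th = 3.81 × 57.1/61.21 = 3.554 V.
With V_in suppressed (replaced by a short), R_th = R1' ‖ R2 = (4.114 × 57.1)/(4.114 + 57.1) = 3.838 kΩ.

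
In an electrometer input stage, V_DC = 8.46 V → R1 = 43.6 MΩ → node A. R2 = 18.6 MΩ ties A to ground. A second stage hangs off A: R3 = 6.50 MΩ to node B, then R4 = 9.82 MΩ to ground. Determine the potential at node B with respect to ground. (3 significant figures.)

V_B ≈ 0.846 V

Node A sees R2 in parallel with the series input of stage 2, R3 + R4 = 16.32 MΩ.
Effective lower resistance at A: R2 ‖ 16.32 = 8.693 MΩ.
So V_A = 8.46 × 0.1662 = 1.406 V.
V_B = V_A × 0.6017 = 0.8462 V.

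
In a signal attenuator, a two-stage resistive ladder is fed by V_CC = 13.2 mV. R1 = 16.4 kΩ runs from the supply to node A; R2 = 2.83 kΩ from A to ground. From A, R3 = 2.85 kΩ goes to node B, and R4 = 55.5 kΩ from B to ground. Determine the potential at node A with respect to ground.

Node A sees R2 in parallel with the series input of stage 2, R3 + R4 = 58.35 kΩ.
Effective lower resistance at A: R2 ‖ 58.35 = 2.699 kΩ.
V_A = 13.2 × 2.699/(16.4 + 2.699) = 1.865 mV.

V_A ≈ 1.87 mV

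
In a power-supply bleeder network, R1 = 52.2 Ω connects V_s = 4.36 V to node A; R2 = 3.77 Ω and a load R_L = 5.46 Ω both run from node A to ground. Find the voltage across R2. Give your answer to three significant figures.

V_out ≈ 0.179 V

The load sits in parallel with R2, giving an effective lower resistance R2' = R2·R_L/(R2+R_L) = 2.230 Ω.
Now apply the divider: V_out = 4.36 × 0.04097 = 0.1786 V.
(Unloaded it would be 0.294 V; the load pulls it down.)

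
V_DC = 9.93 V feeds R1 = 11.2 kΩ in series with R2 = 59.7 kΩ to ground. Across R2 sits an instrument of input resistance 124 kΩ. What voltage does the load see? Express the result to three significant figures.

V_out ≈ 7.77 V

R2 ‖ R_L = (59.7 × 124)/(59.7 + 124) = 40.30 kΩ.
Now apply the divider: V_out = 9.93 × 0.7825 = 7.770 V.
(Unloaded it would be 8.36 V; the load pulls it down.)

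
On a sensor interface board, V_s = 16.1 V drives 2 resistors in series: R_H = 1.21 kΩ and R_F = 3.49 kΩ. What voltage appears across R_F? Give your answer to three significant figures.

V ≈ 12.0 V

ΣR = 1.21 + 3.49 = 4.700 kΩ.
V = V_s · R/ΣR = 16.1 × 0.7426 = 11.96 V.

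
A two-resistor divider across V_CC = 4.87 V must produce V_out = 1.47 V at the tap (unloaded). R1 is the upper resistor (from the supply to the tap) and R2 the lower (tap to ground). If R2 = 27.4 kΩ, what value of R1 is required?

R1 ≈ 63.4 kΩ

The divider ratio is R2/(R1+R2) = 1.47/4.87 = 0.3018.
So R1 = R2 · (V_CC/V_out − 1) = 27.4 × (4.87/1.47 − 1) = 27.4 × 2.313 = 63.37 kΩ.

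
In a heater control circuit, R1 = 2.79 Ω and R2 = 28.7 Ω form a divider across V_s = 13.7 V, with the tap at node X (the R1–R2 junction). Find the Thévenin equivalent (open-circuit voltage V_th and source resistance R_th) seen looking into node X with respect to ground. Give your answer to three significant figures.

With X open, the divider is unloaded: V_th = 13.7 × 28.7/31.49 = 12.49 V.
With V_s suppressed (replaced by a short), R_th = R1 ‖ R2 = (2.790 × 28.7)/(2.790 + 28.7) = 2.543 Ω.

V_th ≈ 12.5 V, R_th ≈ 2.54 Ω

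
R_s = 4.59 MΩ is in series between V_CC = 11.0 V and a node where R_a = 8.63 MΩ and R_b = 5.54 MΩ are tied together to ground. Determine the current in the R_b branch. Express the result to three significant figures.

I ≈ 0.841 µA

Equivalent of the parallel group: R_p = 3.374 MΩ.
V_A by voltage divider: V_A = 11.0 × 3.374/(4.59 + 3.374) = 4.660 V.
I(R_b) = V_A / R_b = 4.660/5.54 = 0.8412 µA.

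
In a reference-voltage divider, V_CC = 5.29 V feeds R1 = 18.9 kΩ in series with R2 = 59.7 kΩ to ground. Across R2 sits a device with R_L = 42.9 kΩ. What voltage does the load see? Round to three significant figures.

V_out ≈ 3.01 V

R2 ‖ R_L = (59.7 × 42.9)/(59.7 + 42.9) = 24.96 kΩ.
Now apply the divider: V_out = 5.29 × 0.5691 = 3.011 V.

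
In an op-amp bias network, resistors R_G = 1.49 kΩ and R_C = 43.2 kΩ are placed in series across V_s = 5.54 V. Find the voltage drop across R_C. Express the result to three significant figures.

V ≈ 5.36 V

ΣR = 1.49 + 43.2 = 44.69 kΩ.
By the voltage-divider rule, V = 5.54 × 43.20/44.69 = 5.355 V.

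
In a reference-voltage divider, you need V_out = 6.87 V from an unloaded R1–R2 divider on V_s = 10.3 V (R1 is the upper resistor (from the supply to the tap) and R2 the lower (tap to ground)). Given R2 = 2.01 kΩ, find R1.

R1 ≈ 1.00 kΩ

Required fraction k = V_out/V_s = 0.6670.
R1 = R2·(1/k − 1) = 2.01 × 0.4993 = 1.004 kΩ.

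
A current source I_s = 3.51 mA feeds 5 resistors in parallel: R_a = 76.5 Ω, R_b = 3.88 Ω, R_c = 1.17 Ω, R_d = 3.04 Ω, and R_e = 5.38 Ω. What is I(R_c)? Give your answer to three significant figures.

I ≈ 1.83 mA

Conductances: ΣG = 1/76.5 + 1/3.88 + 1/1.17 + 1/3.04 + 1/5.38 = 1.640 (1/Ω).
By the current-divider rule, I = I_s · G_k/ΣG = 3.51 × 0.5211 = 1.829 mA.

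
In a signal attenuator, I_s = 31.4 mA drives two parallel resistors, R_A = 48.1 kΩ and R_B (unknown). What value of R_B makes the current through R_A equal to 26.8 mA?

Two-branch current divider: I_A = I_s · R_B/(R_A + R_B).
26.8/31.4 = R_B/(R_A + R_B) → R_B = R_A · (0.8535)/(1 − 0.8535) = 48.1 × 5.826 = 280.2 kΩ.

R_B ≈ 280 kΩ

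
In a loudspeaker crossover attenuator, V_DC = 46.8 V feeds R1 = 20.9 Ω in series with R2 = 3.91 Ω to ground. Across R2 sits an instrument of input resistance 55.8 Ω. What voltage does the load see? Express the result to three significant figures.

R2 ‖ R_L = (3.91 × 55.8)/(3.91 + 55.8) = 3.654 Ω.
Voltage divider with the loaded lower leg: V_out = 46.8 × 3.654/(20.9 + 3.654) = 46.8 × 0.1488 = 6.964 V.

V_out ≈ 6.96 V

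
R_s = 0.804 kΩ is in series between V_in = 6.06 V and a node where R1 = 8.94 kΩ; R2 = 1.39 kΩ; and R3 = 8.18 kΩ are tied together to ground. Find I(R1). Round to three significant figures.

I ≈ 0.384 mA

Parallel bank: R_p = 1/(1/8.94 + 1/1.39 + 1/8.18) = 1.049 kΩ.
V_A by voltage divider: V_A = 6.06 × 1.049/(0.804 + 1.049) = 3.430 V.
Branch current I = V_A/R1 = 3.430/8.94 = 0.3837 mA.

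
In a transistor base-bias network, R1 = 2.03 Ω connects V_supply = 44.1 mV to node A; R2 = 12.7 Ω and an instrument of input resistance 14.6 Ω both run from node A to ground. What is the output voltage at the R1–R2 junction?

V_out ≈ 34.0 mV

First combine the lower leg with the load: R2 ‖ R_L = 6.792 Ω.
Now apply the divider: V_out = 44.1 × 0.7699 = 33.95 mV.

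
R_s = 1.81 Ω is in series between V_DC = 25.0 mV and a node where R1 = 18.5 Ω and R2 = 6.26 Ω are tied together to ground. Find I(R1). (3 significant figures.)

I ≈ 0.974 mA

Equivalent of the parallel group: R_p = 4.677 Ω.
Node voltage V_A = V_DC · R_p/(R_s + R_p) = 25.0 × 0.7210 = 18.02 mV.
Branch current I = V_A/R1 = 18.02/18.5 = 0.9743 mA.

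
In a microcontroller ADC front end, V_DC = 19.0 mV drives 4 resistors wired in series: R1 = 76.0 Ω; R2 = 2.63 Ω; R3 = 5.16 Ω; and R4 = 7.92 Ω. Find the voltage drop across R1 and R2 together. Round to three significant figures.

Series total: ΣR = 76.0 + 2.63 + 5.16 + 7.92 = 91.71 Ω.
R_{R1..R2} = 76.0 + 2.63 = 78.63 Ω.
V = V_DC · R/ΣR = 19.0 × 0.8574 = 16.29 mV.

V ≈ 16.3 mV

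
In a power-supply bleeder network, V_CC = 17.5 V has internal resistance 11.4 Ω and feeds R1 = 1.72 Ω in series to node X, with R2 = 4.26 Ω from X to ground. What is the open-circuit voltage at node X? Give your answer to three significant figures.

V_th ≈ 4.29 V

R1' = 11.4 + 1.72 = 13.12 Ω (source resistance + R1).
V_th is the unloaded tap voltage: V_CC · R2/(R1'+R2) = 17.5 × 0.2451 = 4.289 V.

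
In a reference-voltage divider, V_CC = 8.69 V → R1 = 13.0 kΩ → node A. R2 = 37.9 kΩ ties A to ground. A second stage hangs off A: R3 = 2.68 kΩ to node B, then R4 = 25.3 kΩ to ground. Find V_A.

V_A ≈ 4.81 V

Looking into the second stage from A: R3 + R4 = 27.98 kΩ appears in parallel with R2.
Effective lower resistance at A: R2 ‖ 27.98 = 16.10 kΩ.
V_A = 8.69 × 16.10/(13.0 + 16.10) = 4.807 V.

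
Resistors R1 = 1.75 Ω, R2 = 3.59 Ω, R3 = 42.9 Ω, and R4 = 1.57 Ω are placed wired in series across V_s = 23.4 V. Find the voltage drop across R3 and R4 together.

V ≈ 20.9 V

ΣR = 1.75 + 3.59 + 42.9 + 1.57 = 49.81 Ω.
R_{R3..R4} = 42.9 + 1.57 = 44.47 Ω.
V = V_s · R/ΣR = 23.4 × 0.8928 = 20.89 V.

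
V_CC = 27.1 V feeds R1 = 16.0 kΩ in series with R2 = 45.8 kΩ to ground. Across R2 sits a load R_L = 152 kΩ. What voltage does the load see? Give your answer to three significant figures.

R2 ‖ R_L = (45.8 × 152)/(45.8 + 152) = 35.20 kΩ.
Now apply the divider: V_out = 27.1 × 0.6875 = 18.63 V.

V_out ≈ 18.6 V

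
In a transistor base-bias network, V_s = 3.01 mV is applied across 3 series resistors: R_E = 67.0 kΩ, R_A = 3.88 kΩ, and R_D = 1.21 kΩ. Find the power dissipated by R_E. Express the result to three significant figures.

P ≈ 0.117 nW

The common current is I = 3.01/72.09 = 0.04175 µA.
V(R_E) = I·R = 2.797 mV; P = V·I = 2.797 × 0.04175 = 0.1168 nW.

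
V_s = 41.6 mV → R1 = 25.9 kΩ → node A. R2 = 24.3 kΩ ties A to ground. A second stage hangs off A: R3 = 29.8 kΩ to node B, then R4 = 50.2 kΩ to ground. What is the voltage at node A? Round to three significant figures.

The second stage (R3 + R4 = 80.00 kΩ) loads node A in parallel with R2.
Effective lower resistance at A: R2 ‖ 80.00 = 18.64 kΩ.
V_A = 41.6 × 18.64/(25.9 + 18.64) = 17.41 mV.

V_A ≈ 17.4 mV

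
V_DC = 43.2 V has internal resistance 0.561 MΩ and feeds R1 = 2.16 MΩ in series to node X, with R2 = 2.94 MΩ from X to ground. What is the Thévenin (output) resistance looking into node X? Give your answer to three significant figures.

R_th ≈ 1.41 MΩ

R1' = 0.561 + 2.16 = 2.721 MΩ (source resistance + R1).
Zeroing V_DC shorts the top of R1' to ground, so R_th = R1' ‖ R2 = 1.413 MΩ.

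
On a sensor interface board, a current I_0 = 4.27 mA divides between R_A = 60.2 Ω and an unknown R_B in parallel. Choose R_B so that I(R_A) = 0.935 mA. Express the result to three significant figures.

In a two-way split, I_A/I_0 = R_B/(R_A + R_B).
With f = 0.2190, R_B = R_A · f/(1−f) = 60.2 × 0.2804 = 16.88 Ω.

R_B ≈ 16.9 Ω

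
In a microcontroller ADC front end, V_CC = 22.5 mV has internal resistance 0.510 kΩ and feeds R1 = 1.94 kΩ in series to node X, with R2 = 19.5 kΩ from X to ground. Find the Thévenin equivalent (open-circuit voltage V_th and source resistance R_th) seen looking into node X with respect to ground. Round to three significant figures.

R1' = 0.510 + 1.94 = 2.450 kΩ (source resistance + R1).
Open-circuit (no load on X): V_th = V_CC · R2/(R1' + R2) = 22.5 × 19.5/(2.450 + 19.5) = 19.99 mV.
Looking into X with the source shorted: R_th = R1'·R2/(R1'+R2) = 2.450 × 19.5/21.95 = 2.177 kΩ.

V_th ≈ 20.0 mV, R_th ≈ 2.18 kΩ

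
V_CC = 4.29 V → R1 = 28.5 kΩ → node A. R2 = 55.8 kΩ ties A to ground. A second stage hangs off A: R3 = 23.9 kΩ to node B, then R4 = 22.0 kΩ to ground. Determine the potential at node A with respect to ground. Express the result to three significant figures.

The second stage (R3 + R4 = 45.90 kΩ) loads node A in parallel with R2.
R2 ‖ (R3+R4) = 25.18 kΩ.
So V_A = 4.29 × 0.4691 = 2.013 V.

V_A ≈ 2.01 V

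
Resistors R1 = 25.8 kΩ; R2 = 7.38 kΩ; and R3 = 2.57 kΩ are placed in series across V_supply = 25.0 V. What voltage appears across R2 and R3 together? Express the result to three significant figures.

V ≈ 6.96 V

ΣR = 25.8 + 7.38 + 2.57 = 35.75 kΩ.
R_{R2..R3} = 7.38 + 2.57 = 9.950 kΩ.
V = V_supply · R/ΣR = 25.0 × 0.2783 = 6.958 V.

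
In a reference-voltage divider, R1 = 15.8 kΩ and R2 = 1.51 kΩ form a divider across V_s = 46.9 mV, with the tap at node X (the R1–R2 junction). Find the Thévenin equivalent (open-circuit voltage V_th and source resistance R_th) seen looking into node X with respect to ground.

V_th is the unloaded tap voltage: V_s · R2/(R1+R2) = 46.9 × 0.08723 = 4.091 mV.
Looking into X with the source shorted: R_th = R1·R2/(R1+R2) = 15.80 × 1.51/17.31 = 1.378 kΩ.

V_th ≈ 4.09 mV, R_th ≈ 1.38 kΩ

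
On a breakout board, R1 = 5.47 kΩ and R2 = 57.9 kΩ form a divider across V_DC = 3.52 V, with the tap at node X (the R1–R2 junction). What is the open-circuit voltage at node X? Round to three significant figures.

V_th is the unloaded tap voltage: V_DC · R2/(R1+R2) = 3.52 × 0.9137 = 3.216 V.

V_th ≈ 3.22 V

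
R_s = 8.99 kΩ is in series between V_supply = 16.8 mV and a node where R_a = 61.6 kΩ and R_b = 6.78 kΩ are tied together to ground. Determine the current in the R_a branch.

Parallel bank: R_p = 1/(1/61.6 + 1/6.78) = 6.108 kΩ.
Node voltage V_A = V_supply · R_p/(R_s + R_p) = 16.8 × 0.4045 = 6.796 mV.
I(R_a) = V_A / R_a = 6.796/61.6 = 0.1103 µA.
(Equivalently: I_total = 1.113 µA, then current-divider fraction G_k/ΣG = 0.09915.)

I ≈ 0.110 µA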